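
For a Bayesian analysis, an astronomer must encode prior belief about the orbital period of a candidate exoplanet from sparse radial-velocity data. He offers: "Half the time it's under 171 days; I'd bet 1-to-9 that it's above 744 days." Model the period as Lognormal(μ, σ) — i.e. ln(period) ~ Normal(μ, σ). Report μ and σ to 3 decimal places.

If T ~ Lognormal(μ,σ) then ln T ~ Normal(μ,σ), so the p-quantile of ln T is μ + z_p·σ.
ln(171) = 5.142 and ln(744) = 6.612; z_{0.5} = 0, z_{0.9} = 1.282.
σ = (6.612 − 5.142)/(1.282 − (0)) = 1.147.
μ = 5.142 − (0)·1.147 = 5.142.

μ ≈ 5.142, σ ≈ 1.147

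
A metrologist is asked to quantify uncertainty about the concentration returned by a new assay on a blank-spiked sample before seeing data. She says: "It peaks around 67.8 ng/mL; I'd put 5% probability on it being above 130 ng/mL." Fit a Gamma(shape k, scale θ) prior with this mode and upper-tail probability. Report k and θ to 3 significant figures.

Gamma(k,θ) with k>1 has mode (k−1)θ, so θ = 67.8/(k−1).
Need P(X < 130) = 0.95 with θ tied to k this way. Start at k = 2, θ = 67.8: P(X<130) ≈ 0.571.
Too low — raise k to concentrate. Iterating converges to k ≈ 7.56.
Then θ = 67.8/(7.56−1) ≈ 10.3.

k ≈ 7.56, θ ≈ 10.3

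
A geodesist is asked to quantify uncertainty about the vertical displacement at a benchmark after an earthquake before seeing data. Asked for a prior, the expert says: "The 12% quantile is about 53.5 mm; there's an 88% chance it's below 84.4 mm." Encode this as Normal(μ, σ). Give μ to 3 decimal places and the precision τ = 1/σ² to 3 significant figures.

For Normal(μ,σ), the p-quantile is μ + z_p·σ. Here z_{0.12} = -1.175, z_{0.88} = 1.175.
So 53.5 = μ − 1.175σ and 84.4 = μ + 1.175σ.
Subtracting: σ = (84.4 − 53.5)/(1.175 − (-1.175)) = 13.149.
Then μ = 53.5 − (-1.175)·13.149 = 68.950.
Precision τ = 1/σ² = 1/13.15² = 0.00578.

μ = 68.950, τ = 0.00578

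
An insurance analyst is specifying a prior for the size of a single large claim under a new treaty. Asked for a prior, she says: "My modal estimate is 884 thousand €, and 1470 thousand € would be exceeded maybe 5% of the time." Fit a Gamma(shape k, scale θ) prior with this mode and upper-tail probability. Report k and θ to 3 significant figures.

Gamma(k,θ) with k>1 has mode (k−1)θ, so θ = 884/(k−1).
Need P(X < 1470) = 0.95 with θ tied to k this way. Start at k = 2, θ = 884: P(X<1470) ≈ 0.495.
Too low — raise k to concentrate. Iterating converges to k ≈ 11.8.
Then θ = 884/(11.8−1) ≈ 81.9.

k ≈ 11.8, θ ≈ 81.9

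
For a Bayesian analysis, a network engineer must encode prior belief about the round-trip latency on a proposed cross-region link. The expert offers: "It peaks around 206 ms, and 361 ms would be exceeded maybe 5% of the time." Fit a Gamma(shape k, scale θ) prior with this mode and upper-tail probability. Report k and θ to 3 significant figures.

Gamma(k,θ) with k>1 has mode (k−1)θ, so θ = 206/(k−1).
Need P(X < 361) = 0.95 with θ tied to k this way. Start at k = 2, θ = 206: P(X<361) ≈ 0.523.
Too low — raise k to concentrate. Iterating converges to k ≈ 9.86.
Then θ = 206/(9.86−1) ≈ 23.2.

k ≈ 9.86, θ ≈ 23.2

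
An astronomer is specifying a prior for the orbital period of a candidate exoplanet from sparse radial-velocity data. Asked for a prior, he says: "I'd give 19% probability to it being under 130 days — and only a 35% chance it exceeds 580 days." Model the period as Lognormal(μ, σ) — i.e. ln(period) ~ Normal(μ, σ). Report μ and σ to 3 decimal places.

μ ≈ 5.907, σ ≈ 1.184

If T ~ Lognormal(μ,σ) then ln T ~ Normal(μ,σ), so the p-quantile of ln T is μ + z_p·σ.
ln(130) = 4.868 and ln(580) = 6.363; z_{0.19} = -0.8779, z_{0.65} = 0.3853.
σ = (6.363 − 4.868)/(0.3853 − (-0.8779)) = 1.184.
μ = 4.868 − (-0.8779)·1.184 = 5.907.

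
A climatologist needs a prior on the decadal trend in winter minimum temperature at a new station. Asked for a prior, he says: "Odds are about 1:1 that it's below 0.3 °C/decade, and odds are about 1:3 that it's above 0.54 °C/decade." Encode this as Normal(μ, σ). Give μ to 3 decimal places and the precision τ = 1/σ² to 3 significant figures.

μ = 0.300, τ = 7.9

The p-quantile of Normal(μ,σ) is μ + z_p·σ, with z_{0.5} = 0 and z_{0.75} = 0.6745.
Eliminate σ: μ = (z₂·x₁ − z₁·x₂)/(z₂ − z₁) = (0.6745·0.3 − (0)·0.54)/0.6745 = 0.300.
Then σ = (x₂ − x₁)/(z₂ − z₁) = (0.54 − 0.3)/0.6745 = 0.356.
Precision τ = 1/σ² = 1/0.3558² = 7.9.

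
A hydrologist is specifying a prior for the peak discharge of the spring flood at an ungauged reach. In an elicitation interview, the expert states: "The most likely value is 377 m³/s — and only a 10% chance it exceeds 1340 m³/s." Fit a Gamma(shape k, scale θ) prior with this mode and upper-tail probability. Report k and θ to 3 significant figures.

k ≈ 2.16, θ ≈ 325

Gamma(k,θ) with k>1 has mode (k−1)θ, so θ = 377/(k−1).
Need P(X < 1340) = 0.9 with θ tied to k this way. Start at k = 2, θ = 377: P(X<1340) ≈ 0.870.
Too low — raise k to concentrate. Iterating converges to k ≈ 2.16.
Then θ = 377/(2.16−1) ≈ 325.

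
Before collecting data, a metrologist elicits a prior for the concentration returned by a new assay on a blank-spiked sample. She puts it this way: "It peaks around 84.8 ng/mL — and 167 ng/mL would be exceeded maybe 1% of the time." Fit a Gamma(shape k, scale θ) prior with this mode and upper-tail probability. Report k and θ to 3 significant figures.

Gamma(k,θ) with k>1 has mode (k−1)θ, so θ = 84.8/(k−1).
Need P(X < 167) = 0.99 with θ tied to k this way. Start at k = 2, θ = 84.8: P(X<167) ≈ 0.586.
Too low — raise k to concentrate. Iterating converges to k ≈ 11.7.
Then θ = 84.8/(11.7−1) ≈ 7.91.

k ≈ 11.7, θ ≈ 7.91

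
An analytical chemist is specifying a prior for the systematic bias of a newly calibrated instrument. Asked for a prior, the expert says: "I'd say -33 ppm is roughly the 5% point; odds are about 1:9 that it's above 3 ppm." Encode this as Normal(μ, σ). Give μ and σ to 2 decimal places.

μ = -12.77, σ = 12.30

For Normal(μ,σ), the p-quantile is μ + z_p·σ. Here z_{0.05} = -1.645, z_{0.9} = 1.282.
So -33 = μ − 1.645σ and 3 = μ + 1.282σ.
Subtracting: σ = (3 − -33)/(1.282 − (-1.645)) = 12.30.
Then μ = -33 − (-1.645)·12.30 = -12.77.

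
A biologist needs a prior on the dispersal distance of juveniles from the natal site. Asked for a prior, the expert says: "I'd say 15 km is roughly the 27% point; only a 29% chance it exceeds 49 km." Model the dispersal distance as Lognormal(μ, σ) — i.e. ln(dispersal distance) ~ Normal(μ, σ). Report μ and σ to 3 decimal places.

If T ~ Lognormal(μ,σ) then ln T ~ Normal(μ,σ), so the p-quantile of ln T is μ + z_p·σ.
ln(15) = 2.708 and ln(49) = 3.892; z_{0.27} = -0.6128, z_{0.71} = 0.5534.
σ = (3.892 − 2.708)/(0.5534 − (-0.6128)) = 1.015.
μ = 2.708 − (-0.6128)·1.015 = 3.330.

μ ≈ 3.330, σ ≈ 1.015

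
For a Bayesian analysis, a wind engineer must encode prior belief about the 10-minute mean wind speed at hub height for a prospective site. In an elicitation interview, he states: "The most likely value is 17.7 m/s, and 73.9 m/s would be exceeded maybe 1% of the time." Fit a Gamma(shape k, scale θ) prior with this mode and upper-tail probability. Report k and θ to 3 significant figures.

Gamma(k,θ) with k>1 has mode (k−1)θ, so θ = 17.7/(k−1).
Need P(X < 73.9) = 0.99 with θ tied to k this way. Start at k = 2, θ = 17.7: P(X<73.9) ≈ 0.920.
Too low — raise k to concentrate. Iterating converges to k ≈ 3.02.
Then θ = 17.7/(3.02−1) ≈ 8.75.

k ≈ 3.02, θ ≈ 8.75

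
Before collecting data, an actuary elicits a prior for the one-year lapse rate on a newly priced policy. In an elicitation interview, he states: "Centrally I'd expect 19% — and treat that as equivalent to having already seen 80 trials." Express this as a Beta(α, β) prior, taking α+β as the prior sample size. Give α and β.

α = 15.2, β = 64.8

Under the effective-sample-size interpretation, Beta(α, β) has prior mean α/(α+β) and prior sample size α+β.
So α+β = 80 and α/(α+β) = 0.19, giving α = 0.19·80 = 15.2 and β = 80 − 15.2 = 64.8.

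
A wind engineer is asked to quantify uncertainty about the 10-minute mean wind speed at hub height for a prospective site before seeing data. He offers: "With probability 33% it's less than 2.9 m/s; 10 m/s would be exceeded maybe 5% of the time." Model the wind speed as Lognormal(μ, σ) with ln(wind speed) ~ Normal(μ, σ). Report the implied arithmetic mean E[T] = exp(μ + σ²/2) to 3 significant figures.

E[T] ≈ 4.49 m/s

If T ~ Lognormal(μ,σ) then ln T ~ Normal(μ,σ), so the p-quantile of ln T is μ + z_p·σ.
ln(2.9) = 1.065 and ln(10) = 2.303; z_{0.33} = -0.4399, z_{0.95} = 1.645.
σ = (2.303 − 1.065)/(1.645 − (-0.4399)) = 0.594.
μ = 1.065 − (-0.4399)·0.594 = 1.326.
E[T] = exp(μ + σ²/2) = exp(1.326 + 0.1763) = 4.49 m/s.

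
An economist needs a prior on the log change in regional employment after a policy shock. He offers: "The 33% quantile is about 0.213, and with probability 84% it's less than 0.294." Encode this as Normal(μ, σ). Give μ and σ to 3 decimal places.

The p-quantile of Normal(μ,σ) is μ + z_p·σ, with z_{0.33} = -0.4399 and z_{0.84} = 0.9945.
Eliminate σ: μ = (z₂·x₁ − z₁·x₂)/(z₂ − z₁) = (0.9945·0.213 − (-0.4399)·0.294)/1.434 = 0.238.
Then σ = (x₂ − x₁)/(z₂ − z₁) = (0.294 − 0.213)/1.434 = 0.056.

μ = 0.238, σ = 0.056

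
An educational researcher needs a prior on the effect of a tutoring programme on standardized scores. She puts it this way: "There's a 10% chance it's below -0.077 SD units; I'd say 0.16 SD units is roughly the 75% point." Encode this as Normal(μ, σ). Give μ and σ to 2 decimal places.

For Normal(μ,σ), the p-quantile is μ + z_p·σ. Here z_{0.1} = -1.282, z_{0.75} = 0.6745.
So -0.077 = μ − 1.282σ and 0.16 = μ + 0.6745σ.
Subtracting: σ = (0.16 − -0.077)/(0.6745 − (-1.282)) = 0.12.
Then μ = -0.077 − (-1.282)·0.12 = 0.08.

μ = 0.08, σ = 0.12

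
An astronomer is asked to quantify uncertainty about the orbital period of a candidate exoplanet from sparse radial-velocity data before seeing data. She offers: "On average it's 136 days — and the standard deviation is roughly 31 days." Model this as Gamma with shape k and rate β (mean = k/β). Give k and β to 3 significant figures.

For Gamma(k, rate β): mean = k/β, variance = k/β², so CV = 1/√k.
CV = SD/mean = 31/136 = 0.2279, hence k = 1/CV² = 19.2.
Then β = k/mean = 19.2/136 = 0.142.

k ≈ 19.2, β ≈ 0.142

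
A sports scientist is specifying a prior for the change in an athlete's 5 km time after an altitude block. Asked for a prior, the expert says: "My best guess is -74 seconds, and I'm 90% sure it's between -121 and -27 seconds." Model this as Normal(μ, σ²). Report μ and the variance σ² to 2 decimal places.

A symmetric 90% interval runs μ ± z·σ with z = 1.645.
Half-width = 47, so σ = 47/1.645 = 28.574 and σ² = 816.47.
μ is the stated best guess, -74.00.

μ = -74.00, σ² = 816.47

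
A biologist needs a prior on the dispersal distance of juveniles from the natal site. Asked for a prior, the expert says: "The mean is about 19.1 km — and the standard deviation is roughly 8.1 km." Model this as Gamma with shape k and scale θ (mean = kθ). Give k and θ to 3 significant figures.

k ≈ 5.56, θ ≈ 3.44

For Gamma(k, scale θ): mean = kθ, variance = kθ², so CV = 1/√k.
CV = SD/mean = 8.1/19.1 = 0.4241, hence k = 1/CV² = 5.56.
Then θ = mean/k = 19.1/5.56 = 3.44.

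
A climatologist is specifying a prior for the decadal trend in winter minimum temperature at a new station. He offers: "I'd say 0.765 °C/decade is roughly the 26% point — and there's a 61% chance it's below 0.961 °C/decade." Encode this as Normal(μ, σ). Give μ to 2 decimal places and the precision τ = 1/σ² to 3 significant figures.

The p-quantile of Normal(μ,σ) is μ + z_p·σ, with z_{0.26} = -0.6433 and z_{0.61} = 0.2793.
Eliminate σ: μ = (z₂·x₁ − z₁·x₂)/(z₂ − z₁) = (0.2793·0.765 − (-0.6433)·0.961)/0.9227 = 0.90.
Then σ = (x₂ − x₁)/(z₂ − z₁) = (0.961 − 0.765)/0.9227 = 0.21.
Precision τ = 1/σ² = 1/0.2124² = 22.2.

μ = 0.90, τ = 22.2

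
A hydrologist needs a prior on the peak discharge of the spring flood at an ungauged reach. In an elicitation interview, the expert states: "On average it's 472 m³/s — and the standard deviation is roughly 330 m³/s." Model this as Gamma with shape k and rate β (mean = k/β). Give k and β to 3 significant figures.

k ≈ 2.05, β ≈ 0.00433

For Gamma(k, rate β): mean = k/β, variance = k/β², so CV = 1/√k.
CV = SD/mean = 330/472 = 0.6992, hence k = 1/CV² = 2.05.
Then β = k/mean = 2.05/472 = 0.00433.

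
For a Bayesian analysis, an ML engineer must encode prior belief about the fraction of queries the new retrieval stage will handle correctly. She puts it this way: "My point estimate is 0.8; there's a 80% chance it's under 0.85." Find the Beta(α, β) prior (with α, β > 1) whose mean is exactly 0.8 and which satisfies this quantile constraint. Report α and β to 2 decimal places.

α ≈ 37.54, β ≈ 9.38

With mean 0.8 fixed, write α = 0.8s, β = 0.2s where s = α+β.
Need P(θ < 0.85) = 0.8 under Beta(0.8s, 0.2s). Normal approximation: (q−m)/√(m(1−m)/s) ≈ z_{0.8} = 0.842, so s ≈ 0.8·0.2·(0.842)²/(0.85−0.8)² = 45.3.
At s = 45.3: P(θ<0.85) ≈ 0.795. Adjusting to match 0.8 gives s ≈ 46.92.
So α = 0.8·46.92 ≈ 37.54, β = 0.2·46.92 ≈ 9.38.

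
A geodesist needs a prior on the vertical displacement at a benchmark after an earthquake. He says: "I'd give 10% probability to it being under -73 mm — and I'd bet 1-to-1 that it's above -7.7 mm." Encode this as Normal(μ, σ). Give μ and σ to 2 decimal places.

μ = -7.70, σ = 50.95

For Normal(μ,σ), the p-quantile is μ + z_p·σ. Here z_{0.1} = -1.282, z_{0.5} = 0.
So -73 = μ − 1.282σ and -7.7 = μ + 0σ.
Subtracting: σ = (-7.7 − -73)/(0 − (-1.282)) = 50.95.
Then μ = -73 − (-1.282)·50.95 = -7.70.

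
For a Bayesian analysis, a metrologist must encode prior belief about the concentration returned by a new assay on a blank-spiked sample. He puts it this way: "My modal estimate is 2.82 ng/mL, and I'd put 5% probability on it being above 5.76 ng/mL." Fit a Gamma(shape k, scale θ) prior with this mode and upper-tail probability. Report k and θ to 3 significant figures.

k ≈ 6.43, θ ≈ 0.52

Gamma(k,θ) with k>1 has mode (k−1)θ, so θ = 2.82/(k−1).
Need P(X < 5.76) = 0.95 with θ tied to k this way. Start at k = 2, θ = 2.82: P(X<5.76) ≈ 0.605.
Too low — raise k to concentrate. Iterating converges to k ≈ 6.43.
Then θ = 2.82/(6.43−1) ≈ 0.52.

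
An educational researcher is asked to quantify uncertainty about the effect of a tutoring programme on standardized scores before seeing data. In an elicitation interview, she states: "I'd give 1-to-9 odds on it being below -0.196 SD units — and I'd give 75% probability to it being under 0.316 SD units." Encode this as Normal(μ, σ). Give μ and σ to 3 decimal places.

μ = 0.139, σ = 0.262

For Normal(μ,σ), the p-quantile is μ + z_p·σ. Here z_{0.1} = -1.282, z_{0.75} = 0.6745.
So -0.196 = μ − 1.282σ and 0.316 = μ + 0.6745σ.
Subtracting: σ = (0.316 − -0.196)/(0.6745 − (-1.282)) = 0.262.
Then μ = -0.196 − (-1.282)·0.262 = 0.139.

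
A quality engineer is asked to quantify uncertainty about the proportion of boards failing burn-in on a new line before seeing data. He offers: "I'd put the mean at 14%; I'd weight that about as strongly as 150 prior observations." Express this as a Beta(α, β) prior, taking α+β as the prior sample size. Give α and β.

Under the effective-sample-size interpretation, Beta(α, β) has prior mean α/(α+β) and prior sample size α+β.
So α+β = 150 and α/(α+β) = 0.14, giving α = 0.14·150 = 21 and β = 150 − 21 = 129.

α = 21, β = 129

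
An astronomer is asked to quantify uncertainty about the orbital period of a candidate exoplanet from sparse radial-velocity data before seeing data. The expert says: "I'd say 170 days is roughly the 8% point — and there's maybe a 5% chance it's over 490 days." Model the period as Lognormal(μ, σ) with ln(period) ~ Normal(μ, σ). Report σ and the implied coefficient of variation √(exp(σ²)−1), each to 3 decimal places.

σ ≈ 0.347, CV ≈ 0.358

If T ~ Lognormal(μ,σ) then ln T ~ Normal(μ,σ), so the p-quantile of ln T is μ + z_p·σ.
ln(170) = 5.136 and ln(490) = 6.194; z_{0.08} = -1.405, z_{0.95} = 1.645.
σ = (6.194 − 5.136)/(1.645 − (-1.405)) = 0.347.
μ = 5.136 − (-1.405)·0.347 = 5.623.
CV = √(exp(σ²)−1) = √(exp(0.1205)−1) = 0.358.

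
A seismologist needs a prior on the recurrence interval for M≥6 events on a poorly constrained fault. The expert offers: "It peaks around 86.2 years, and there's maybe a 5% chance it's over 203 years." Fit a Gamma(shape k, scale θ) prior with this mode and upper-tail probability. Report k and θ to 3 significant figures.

Gamma(k,θ) with k>1 has mode (k−1)θ, so θ = 86.2/(k−1).
Need P(X < 203) = 0.95 with θ tied to k this way. Start at k = 2, θ = 86.2: P(X<203) ≈ 0.682.
Too low — raise k to concentrate. Iterating converges to k ≈ 4.73.
Then θ = 86.2/(4.73−1) ≈ 23.1.

k ≈ 4.73, θ ≈ 23.1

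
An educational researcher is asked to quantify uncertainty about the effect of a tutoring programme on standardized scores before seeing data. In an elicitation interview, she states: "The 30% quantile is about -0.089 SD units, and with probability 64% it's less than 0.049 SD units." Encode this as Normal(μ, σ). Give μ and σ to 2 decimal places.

μ = -0.01, σ = 0.16

The p-quantile of Normal(μ,σ) is μ + z_p·σ, with z_{0.3} = -0.5244 and z_{0.64} = 0.3585.
Eliminate σ: μ = (z₂·x₁ − z₁·x₂)/(z₂ − z₁) = (0.3585·-0.089 − (-0.5244)·0.049)/0.8829 = -0.01.
Then σ = (x₂ − x₁)/(z₂ − z₁) = (0.049 − -0.089)/0.8829 = 0.16.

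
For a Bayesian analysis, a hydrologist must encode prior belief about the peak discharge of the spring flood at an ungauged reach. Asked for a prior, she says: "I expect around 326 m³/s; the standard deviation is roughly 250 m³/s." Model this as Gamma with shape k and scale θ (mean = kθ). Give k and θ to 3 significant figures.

For Gamma(k, scale θ): mean = kθ, variance = kθ², so CV = 1/√k.
CV = SD/mean = 250/326 = 0.7669, hence k = 1/CV² = 1.7.
Then θ = mean/k = 326/1.7 = 192.

k ≈ 1.7, θ ≈ 192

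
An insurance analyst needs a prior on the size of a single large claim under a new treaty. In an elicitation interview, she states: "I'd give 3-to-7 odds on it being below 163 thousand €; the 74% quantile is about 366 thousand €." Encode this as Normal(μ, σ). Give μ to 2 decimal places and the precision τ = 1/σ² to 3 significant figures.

μ = 254.16, τ = 3.31e-05

The p-quantile of Normal(μ,σ) is μ + z_p·σ, with z_{0.3} = -0.5244 and z_{0.74} = 0.6433.
Eliminate σ: μ = (z₂·x₁ − z₁·x₂)/(z₂ − z₁) = (0.6433·163 − (-0.5244)·366)/1.168 = 254.16.
Then σ = (x₂ − x₁)/(z₂ − z₁) = (366 − 163)/1.168 = 173.84.
Precision τ = 1/σ² = 1/173.8² = 3.31e-05.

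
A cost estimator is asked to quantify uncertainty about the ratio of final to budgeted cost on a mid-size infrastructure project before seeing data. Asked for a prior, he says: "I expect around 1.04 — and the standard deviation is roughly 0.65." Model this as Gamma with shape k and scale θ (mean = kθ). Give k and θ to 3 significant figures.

For Gamma(k, scale θ): mean = kθ, variance = kθ², so CV = 1/√k.
CV = SD/mean = 0.65/1.04 = 0.625, hence k = 1/CV² = 2.56.
Then θ = mean/k = 1.04/2.56 = 0.406.

k ≈ 2.56, θ ≈ 0.406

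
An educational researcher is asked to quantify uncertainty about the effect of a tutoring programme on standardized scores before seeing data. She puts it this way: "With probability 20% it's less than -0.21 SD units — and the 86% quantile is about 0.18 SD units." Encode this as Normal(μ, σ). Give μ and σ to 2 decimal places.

The p-quantile of Normal(μ,σ) is μ + z_p·σ, with z_{0.2} = -0.8416 and z_{0.86} = 1.08.
Eliminate σ: μ = (z₂·x₁ − z₁·x₂)/(z₂ − z₁) = (1.08·-0.21 − (-0.8416)·0.18)/1.922 = -0.04.
Then σ = (x₂ − x₁)/(z₂ − z₁) = (0.18 − -0.21)/1.922 = 0.20.

μ = -0.04, σ = 0.20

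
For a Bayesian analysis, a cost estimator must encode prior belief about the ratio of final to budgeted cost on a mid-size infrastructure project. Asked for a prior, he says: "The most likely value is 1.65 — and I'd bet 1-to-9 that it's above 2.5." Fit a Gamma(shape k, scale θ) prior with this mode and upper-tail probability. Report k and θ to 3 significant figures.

Gamma(k,θ) with k>1 has mode (k−1)θ, so θ = 1.65/(k−1).
Need P(X < 2.5) = 0.9 with θ tied to k this way. Start at k = 2, θ = 1.65: P(X<2.5) ≈ 0.447.
Too low — raise k to concentrate. Iterating converges to k ≈ 11.8.
Then θ = 1.65/(11.8−1) ≈ 0.153.

k ≈ 11.8, θ ≈ 0.153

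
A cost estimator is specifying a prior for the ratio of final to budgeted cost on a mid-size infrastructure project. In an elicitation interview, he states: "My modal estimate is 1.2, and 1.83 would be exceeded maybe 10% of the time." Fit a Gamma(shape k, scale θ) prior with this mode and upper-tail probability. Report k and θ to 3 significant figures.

k ≈ 11.5, θ ≈ 0.115

Gamma(k,θ) with k>1 has mode (k−1)θ, so θ = 1.2/(k−1).
Need P(X < 1.83) = 0.9 with θ tied to k this way. Start at k = 2, θ = 1.2: P(X<1.83) ≈ 0.451.
Too low — raise k to concentrate. Iterating converges to k ≈ 11.5.
Then θ = 1.2/(11.5−1) ≈ 0.115.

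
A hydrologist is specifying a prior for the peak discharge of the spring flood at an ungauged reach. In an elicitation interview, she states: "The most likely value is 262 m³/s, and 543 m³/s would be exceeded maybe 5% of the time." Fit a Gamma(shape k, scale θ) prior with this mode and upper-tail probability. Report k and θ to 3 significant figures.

k ≈ 6.21, θ ≈ 50.3

Gamma(k,θ) with k>1 has mode (k−1)θ, so θ = 262/(k−1).
Need P(X < 543) = 0.95 with θ tied to k this way. Start at k = 2, θ = 262: P(X<543) ≈ 0.613.
Too low — raise k to concentrate. Iterating converges to k ≈ 6.21.
Then θ = 262/(6.21−1) ≈ 50.3.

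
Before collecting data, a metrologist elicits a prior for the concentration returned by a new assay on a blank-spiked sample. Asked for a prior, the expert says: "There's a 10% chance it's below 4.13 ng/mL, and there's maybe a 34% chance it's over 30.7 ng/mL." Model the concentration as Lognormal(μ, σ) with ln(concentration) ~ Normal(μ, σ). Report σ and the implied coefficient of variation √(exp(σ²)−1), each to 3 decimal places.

If T ~ Lognormal(μ,σ) then ln T ~ Normal(μ,σ), so the p-quantile of ln T is μ + z_p·σ.
ln(4.13) = 1.418 and ln(30.7) = 3.424; z_{0.1} = -1.282, z_{0.66} = 0.4125.
σ = (3.424 − 1.418)/(0.4125 − (-1.282)) = 1.184.
μ = 1.418 − (-1.282)·1.184 = 2.936.
CV = √(exp(σ²)−1) = √(exp(1.4022)−1) = 1.751.

σ ≈ 1.184, CV ≈ 1.751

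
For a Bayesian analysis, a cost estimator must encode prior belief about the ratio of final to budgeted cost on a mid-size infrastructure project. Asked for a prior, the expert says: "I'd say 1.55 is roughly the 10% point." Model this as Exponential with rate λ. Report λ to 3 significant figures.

P(T < 1.55) = 1 − e^(−λ·1.55) = 0.1, so λ = −ln(1−0.1)/1.55 = −ln(0.9)/1.55 = 0.068.

λ ≈ 0.068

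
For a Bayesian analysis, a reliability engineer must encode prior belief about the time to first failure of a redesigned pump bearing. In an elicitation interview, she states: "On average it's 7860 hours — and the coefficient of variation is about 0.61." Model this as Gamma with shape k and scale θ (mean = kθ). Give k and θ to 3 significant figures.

k ≈ 2.69, θ ≈ 2920

For Gamma(k, scale θ): mean = kθ, variance = kθ², so CV = 1/√k.
CV = 0.61, hence k = 1/CV² = 2.69.
Then θ = mean/k = 7860/2.69 = 2920.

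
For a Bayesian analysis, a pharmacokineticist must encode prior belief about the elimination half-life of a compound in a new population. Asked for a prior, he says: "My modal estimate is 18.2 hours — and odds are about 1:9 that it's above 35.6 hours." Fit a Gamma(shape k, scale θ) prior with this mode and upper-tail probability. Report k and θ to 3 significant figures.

k ≈ 5.25, θ ≈ 4.28

Gamma(k,θ) with k>1 has mode (k−1)θ, so θ = 18.2/(k−1).
Need P(X < 35.6) = 0.9 with θ tied to k this way. Start at k = 2, θ = 18.2: P(X<35.6) ≈ 0.582.
Too low — raise k to concentrate. Iterating converges to k ≈ 5.25.
Then θ = 18.2/(5.25−1) ≈ 4.28.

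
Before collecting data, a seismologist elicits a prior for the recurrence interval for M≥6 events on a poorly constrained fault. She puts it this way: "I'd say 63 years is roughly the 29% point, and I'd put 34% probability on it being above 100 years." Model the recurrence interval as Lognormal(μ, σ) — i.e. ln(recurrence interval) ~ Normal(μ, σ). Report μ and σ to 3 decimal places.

If T ~ Lognormal(μ,σ) then ln T ~ Normal(μ,σ), so the p-quantile of ln T is μ + z_p·σ.
ln(63) = 4.143 and ln(100) = 4.605; z_{0.29} = -0.5534, z_{0.66} = 0.4125.
σ = (4.605 − 4.143)/(0.4125 − (-0.5534)) = 0.478.
μ = 4.143 − (-0.5534)·0.478 = 4.408.

μ ≈ 4.408, σ ≈ 0.478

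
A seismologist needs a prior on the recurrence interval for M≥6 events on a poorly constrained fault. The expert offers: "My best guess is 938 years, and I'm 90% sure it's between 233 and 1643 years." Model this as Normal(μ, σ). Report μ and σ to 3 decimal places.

μ = 938.000, σ = 428.610

A symmetric 90% interval runs μ ± z·σ with z = 1.645.
Half-width = 705, so σ = 705/1.645 = 428.610.
μ is the stated best guess, 938.000.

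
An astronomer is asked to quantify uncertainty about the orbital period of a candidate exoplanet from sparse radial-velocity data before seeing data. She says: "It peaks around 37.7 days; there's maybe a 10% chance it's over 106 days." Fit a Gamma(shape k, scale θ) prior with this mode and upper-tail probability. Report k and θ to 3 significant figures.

k ≈ 2.79, θ ≈ 21.1

Gamma(k,θ) with k>1 has mode (k−1)θ, so θ = 37.7/(k−1).
Need P(X < 106) = 0.9 with θ tied to k this way. Start at k = 2, θ = 37.7: P(X<106) ≈ 0.771.
Too low — raise k to concentrate. Iterating converges to k ≈ 2.79.
Then θ = 37.7/(2.79−1) ≈ 21.1.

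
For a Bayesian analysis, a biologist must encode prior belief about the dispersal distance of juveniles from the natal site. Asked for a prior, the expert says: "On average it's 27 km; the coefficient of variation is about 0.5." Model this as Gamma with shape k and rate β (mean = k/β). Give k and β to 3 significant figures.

k ≈ 4, β ≈ 0.148

For Gamma(k, rate β): mean = k/β, variance = k/β², so CV = 1/√k.
CV = 0.5, hence k = 1/CV² = 4.
Then β = k/mean = 4/27 = 0.148.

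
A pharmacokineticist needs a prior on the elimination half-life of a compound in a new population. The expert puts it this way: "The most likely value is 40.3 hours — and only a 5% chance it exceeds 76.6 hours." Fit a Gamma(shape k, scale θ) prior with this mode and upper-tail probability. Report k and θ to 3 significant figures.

Gamma(k,θ) with k>1 has mode (k−1)θ, so θ = 40.3/(k−1).
Need P(X < 76.6) = 0.95 with θ tied to k this way. Start at k = 2, θ = 40.3: P(X<76.6) ≈ 0.566.
Too low — raise k to concentrate. Iterating converges to k ≈ 7.74.
Then θ = 40.3/(7.74−1) ≈ 5.98.

k ≈ 7.74, θ ≈ 5.98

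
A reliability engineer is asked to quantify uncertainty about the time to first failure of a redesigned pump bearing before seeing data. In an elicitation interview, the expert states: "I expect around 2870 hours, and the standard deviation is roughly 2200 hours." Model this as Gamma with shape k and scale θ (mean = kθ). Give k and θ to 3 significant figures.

k ≈ 1.7, θ ≈ 1690

For Gamma(k, scale θ): mean = kθ, variance = kθ², so CV = 1/√k.
CV = SD/mean = 2200/2870 = 0.7666, hence k = 1/CV² = 1.7.
Then θ = mean/k = 2870/1.7 = 1690.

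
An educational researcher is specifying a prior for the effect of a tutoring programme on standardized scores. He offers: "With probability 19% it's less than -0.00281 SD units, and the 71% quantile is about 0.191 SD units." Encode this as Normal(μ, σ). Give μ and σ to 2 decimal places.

For Normal(μ,σ), the p-quantile is μ + z_p·σ. Here z_{0.19} = -0.8779, z_{0.71} = 0.5534.
So -0.00281 = μ − 0.8779σ and 0.191 = μ + 0.5534σ.
Subtracting: σ = (0.191 − -0.00281)/(0.5534 − (-0.8779)) = 0.14.
Then μ = -0.00281 − (-0.8779)·0.14 = 0.12.

μ = 0.12, σ = 0.14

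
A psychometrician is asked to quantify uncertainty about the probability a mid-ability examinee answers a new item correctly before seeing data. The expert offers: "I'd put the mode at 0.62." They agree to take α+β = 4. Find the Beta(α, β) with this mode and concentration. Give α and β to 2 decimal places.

α = 2.24, β = 1.76

For α,β > 1 the Beta mode is (α−1)/(α+β−2). With α+β = 4, the mode is (α−1)/2.
Set (α−1)/2 = 0.62 → α = 1 + 0.62·2 = 2.24.
β = 4 − α = 1.76.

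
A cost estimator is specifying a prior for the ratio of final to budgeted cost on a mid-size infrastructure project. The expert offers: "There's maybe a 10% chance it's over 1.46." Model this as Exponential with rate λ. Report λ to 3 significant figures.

P(T > 1.46) = e^(−λ·1.46) = 0.1, so λ = −ln(0.1)/1.46 = 1.58.

λ ≈ 1.58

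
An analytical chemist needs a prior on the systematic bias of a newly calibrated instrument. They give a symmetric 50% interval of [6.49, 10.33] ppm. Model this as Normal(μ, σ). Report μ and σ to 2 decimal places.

μ = 8.41, σ = 2.85

A symmetric 50% interval runs μ ± z·σ with z = 0.6745.
Half-width = 1.92, so σ = 1.92/0.6745 = 2.85.
μ is the interval midpoint, 8.41.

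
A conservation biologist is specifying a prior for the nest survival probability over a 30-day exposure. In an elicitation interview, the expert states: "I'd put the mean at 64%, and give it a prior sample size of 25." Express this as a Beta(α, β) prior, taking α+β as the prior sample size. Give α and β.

Under the effective-sample-size interpretation, Beta(α, β) has prior mean α/(α+β) and prior sample size α+β.
So α+β = 25 and α/(α+β) = 0.64, giving α = 0.64·25 = 16 and β = 25 − 16 = 9.

α = 16, β = 9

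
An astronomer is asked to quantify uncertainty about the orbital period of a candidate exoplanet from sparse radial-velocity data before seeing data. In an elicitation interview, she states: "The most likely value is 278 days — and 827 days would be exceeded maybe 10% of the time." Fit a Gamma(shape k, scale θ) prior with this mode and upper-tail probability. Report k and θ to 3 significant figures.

k ≈ 2.6, θ ≈ 174

Gamma(k,θ) with k>1 has mode (k−1)θ, so θ = 278/(k−1).
Need P(X < 827) = 0.9 with θ tied to k this way. Start at k = 2, θ = 278: P(X<827) ≈ 0.797.
Too low — raise k to concentrate. Iterating converges to k ≈ 2.6.
Then θ = 278/(2.6−1) ≈ 174.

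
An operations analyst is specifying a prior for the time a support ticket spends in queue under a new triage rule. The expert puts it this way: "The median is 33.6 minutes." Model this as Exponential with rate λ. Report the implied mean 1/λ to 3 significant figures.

Exponential median = ln 2 / λ, so λ = ln 2 / 33.6 = 0.0206.
Mean = 1/λ = 48.5 minutes.

mean ≈ 48.5 minutes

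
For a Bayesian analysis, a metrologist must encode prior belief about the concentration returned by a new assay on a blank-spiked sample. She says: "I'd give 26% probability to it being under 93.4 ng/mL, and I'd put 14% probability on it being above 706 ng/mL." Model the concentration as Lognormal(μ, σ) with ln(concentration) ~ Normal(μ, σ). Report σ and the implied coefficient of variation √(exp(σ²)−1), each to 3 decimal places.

σ ≈ 1.174, CV ≈ 1.721

If T ~ Lognormal(μ,σ) then ln T ~ Normal(μ,σ), so the p-quantile of ln T is μ + z_p·σ.
ln(93.4) = 4.537 and ln(706) = 6.56; z_{0.26} = -0.6433, z_{0.86} = 1.08.
σ = (6.56 − 4.537)/(1.08 − (-0.6433)) = 1.174.
μ = 4.537 − (-0.6433)·1.174 = 5.292.
CV = √(exp(σ²)−1) = √(exp(1.3771)−1) = 1.721.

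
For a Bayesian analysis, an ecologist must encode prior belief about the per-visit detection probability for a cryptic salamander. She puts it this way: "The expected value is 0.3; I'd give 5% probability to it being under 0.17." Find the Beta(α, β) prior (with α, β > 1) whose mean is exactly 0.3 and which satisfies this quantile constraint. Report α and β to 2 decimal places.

α ≈ 8.62, β ≈ 20.12

With mean 0.3 fixed, write α = 0.3s, β = 0.7s where s = α+β.
Need P(θ < 0.17) = 0.05 under Beta(0.3s, 0.7s). Normal approximation: (q−m)/√(m(1−m)/s) ≈ z_{0.05} = -1.64, so s ≈ 0.3·0.7·(-1.64)²/(0.17−0.3)² = 33.6.
At s = 33.6: P(θ<0.17) ≈ 0.037. Adjusting to match 0.05 gives s ≈ 28.75.
So α = 0.3·28.75 ≈ 8.62, β = 0.7·28.75 ≈ 20.12.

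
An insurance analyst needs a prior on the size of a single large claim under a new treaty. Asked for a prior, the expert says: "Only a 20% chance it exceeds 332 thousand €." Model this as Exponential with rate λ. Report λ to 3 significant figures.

P(T > 332.0) = e^(−λ·332.0) = 0.2, so λ = −ln(0.2)/332.0 = 0.00485.

λ ≈ 0.00485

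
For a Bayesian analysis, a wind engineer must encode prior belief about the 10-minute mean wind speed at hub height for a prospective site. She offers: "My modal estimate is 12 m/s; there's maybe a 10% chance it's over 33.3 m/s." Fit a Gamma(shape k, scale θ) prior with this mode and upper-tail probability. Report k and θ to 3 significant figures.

k ≈ 2.84, θ ≈ 6.54

Gamma(k,θ) with k>1 has mode (k−1)θ, so θ = 12/(k−1).
Need P(X < 33.3) = 0.9 with θ tied to k this way. Start at k = 2, θ = 12: P(X<33.3) ≈ 0.765.
Too low — raise k to concentrate. Iterating converges to k ≈ 2.84.
Then θ = 12/(2.84−1) ≈ 6.54.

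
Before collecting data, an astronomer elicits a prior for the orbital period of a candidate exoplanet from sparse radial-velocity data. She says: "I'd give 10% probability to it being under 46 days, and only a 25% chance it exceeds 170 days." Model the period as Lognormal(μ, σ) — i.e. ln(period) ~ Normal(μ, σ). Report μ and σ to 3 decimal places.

If T ~ Lognormal(μ,σ) then ln T ~ Normal(μ,σ), so the p-quantile of ln T is μ + z_p·σ.
ln(46) = 3.829 and ln(170) = 5.136; z_{0.1} = -1.282, z_{0.75} = 0.6745.
σ = (5.136 − 3.829)/(0.6745 − (-1.282)) = 0.668.
μ = 3.829 − (-1.282)·0.668 = 4.685.

μ ≈ 4.685, σ ≈ 0.668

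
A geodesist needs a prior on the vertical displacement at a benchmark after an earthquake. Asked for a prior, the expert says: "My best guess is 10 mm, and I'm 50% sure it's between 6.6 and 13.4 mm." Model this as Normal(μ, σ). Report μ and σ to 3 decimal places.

A symmetric 50% interval runs μ ± z·σ with z = 0.6745.
Half-width = 3.4, so σ = 3.4/0.6745 = 5.041.
μ is the stated best guess, 10.000.

μ = 10.000, σ = 5.041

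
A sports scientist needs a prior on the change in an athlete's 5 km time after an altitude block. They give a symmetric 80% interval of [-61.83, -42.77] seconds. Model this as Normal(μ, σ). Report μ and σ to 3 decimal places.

μ = -52.300, σ = 7.436

A symmetric 80% interval runs μ ± z·σ with z = 1.282.
Half-width = 9.53, so σ = 9.53/1.282 = 7.436.
μ is the interval midpoint, -52.300.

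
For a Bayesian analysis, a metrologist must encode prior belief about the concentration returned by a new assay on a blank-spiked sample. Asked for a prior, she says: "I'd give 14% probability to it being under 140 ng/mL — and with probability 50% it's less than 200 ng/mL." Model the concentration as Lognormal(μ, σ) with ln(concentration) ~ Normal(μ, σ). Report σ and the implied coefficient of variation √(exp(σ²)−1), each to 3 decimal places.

If T ~ Lognormal(μ,σ) then ln T ~ Normal(μ,σ), so the p-quantile of ln T is μ + z_p·σ.
ln(140) = 4.942 and ln(200) = 5.298; z_{0.14} = -1.08, z_{0.5} = 0.
σ = (5.298 − 4.942)/(0 − (-1.08)) = 0.330.
μ = 4.942 − (-1.08)·0.330 = 5.298.
CV = √(exp(σ²)−1) = √(exp(0.1090)−1) = 0.339.

σ ≈ 0.330, CV ≈ 0.339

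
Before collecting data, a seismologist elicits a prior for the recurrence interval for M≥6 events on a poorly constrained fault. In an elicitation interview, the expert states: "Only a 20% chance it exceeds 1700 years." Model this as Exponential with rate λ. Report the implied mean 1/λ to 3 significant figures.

mean ≈ 1060 years

P(T > 1700.0) = e^(−λ·1700.0) = 0.2, so λ = −ln(0.2)/1700.0 = 0.000947.
Mean = 1/λ = 1060 years.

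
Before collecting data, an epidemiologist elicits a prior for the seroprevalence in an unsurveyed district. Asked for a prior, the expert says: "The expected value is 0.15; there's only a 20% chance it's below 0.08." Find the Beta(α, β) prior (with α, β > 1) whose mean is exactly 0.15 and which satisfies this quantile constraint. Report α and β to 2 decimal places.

α ≈ 2.84, β ≈ 16.08

With mean 0.15 fixed, write α = 0.15s, β = 0.85s where s = α+β.
Need P(θ < 0.08) = 0.2 under Beta(0.15s, 0.85s). Normal approximation: (q−m)/√(m(1−m)/s) ≈ z_{0.2} = -0.842, so s ≈ 0.15·0.85·(-0.842)²/(0.08−0.15)² = 18.4.
At s = 18.4: P(θ<0.08) ≈ 0.204. Adjusting to match 0.2 gives s ≈ 18.92.
So α = 0.15·18.92 ≈ 2.84, β = 0.85·18.92 ≈ 16.08.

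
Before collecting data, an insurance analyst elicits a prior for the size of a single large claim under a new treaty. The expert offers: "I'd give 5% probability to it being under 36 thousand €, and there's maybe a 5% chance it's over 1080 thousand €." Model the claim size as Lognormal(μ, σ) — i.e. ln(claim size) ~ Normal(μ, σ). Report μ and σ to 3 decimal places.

μ ≈ 5.284, σ ≈ 1.034

If T ~ Lognormal(μ,σ) then ln T ~ Normal(μ,σ), so the p-quantile of ln T is μ + z_p·σ.
ln(36) = 3.584 and ln(1080) = 6.985; z_{0.05} = -1.645, z_{0.95} = 1.645.
σ = (6.985 − 3.584)/(1.645 − (-1.645)) = 1.034.
μ = 3.584 − (-1.645)·1.034 = 5.284.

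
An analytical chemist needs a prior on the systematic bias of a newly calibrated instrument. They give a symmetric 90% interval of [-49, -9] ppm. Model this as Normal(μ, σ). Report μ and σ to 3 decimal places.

A symmetric 90% interval runs μ ± z·σ with z = 1.645.
Half-width = 20, so σ = 20/1.645 = 12.159.
μ is the interval midpoint, -29.000.

μ = -29.000, σ = 12.159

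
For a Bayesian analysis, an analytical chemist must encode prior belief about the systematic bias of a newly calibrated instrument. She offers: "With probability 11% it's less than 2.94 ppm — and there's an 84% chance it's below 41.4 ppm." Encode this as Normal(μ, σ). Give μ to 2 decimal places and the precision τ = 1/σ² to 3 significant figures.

For Normal(μ,σ), the p-quantile is μ + z_p·σ. Here z_{0.11} = -1.227, z_{0.84} = 0.9945.
So 2.94 = μ − 1.227σ and 41.4 = μ + 0.9945σ.
Subtracting: σ = (41.4 − 2.94)/(0.9945 − (-1.227)) = 17.32.
Then μ = 2.94 − (-1.227)·17.32 = 24.18.
Precision τ = 1/σ² = 1/17.32² = 0.00333.

μ = 24.18, τ = 0.00333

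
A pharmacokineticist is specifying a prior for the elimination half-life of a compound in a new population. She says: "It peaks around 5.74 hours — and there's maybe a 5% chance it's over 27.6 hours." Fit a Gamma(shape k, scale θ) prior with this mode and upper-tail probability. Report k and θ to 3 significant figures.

k ≈ 1.98, θ ≈ 5.86

Gamma(k,θ) with k>1 has mode (k−1)θ, so θ = 5.74/(k−1).
Need P(X < 27.6) = 0.95 with θ tied to k this way. Start at k = 2, θ = 5.74: P(X<27.6) ≈ 0.953.
Too high — lower k to spread out. Iterating converges to k ≈ 1.98.
Then θ = 5.74/(1.98−1) ≈ 5.86.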